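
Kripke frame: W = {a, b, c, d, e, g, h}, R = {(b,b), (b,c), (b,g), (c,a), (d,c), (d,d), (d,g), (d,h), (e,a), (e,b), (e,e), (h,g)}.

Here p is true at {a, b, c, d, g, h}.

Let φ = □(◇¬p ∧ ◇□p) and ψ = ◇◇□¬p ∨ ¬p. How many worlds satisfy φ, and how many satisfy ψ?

2 and 3

For □(◇¬p ∧ ◇□p):
a: no successors, so □(◇¬p ∧ ◇□p) holds vacuously. ✓
b: successors {b, c, g}; ◇¬p ∧ ◇□p there: b:F, c:F, g:F. ✗
c: successors {a}; ◇¬p ∧ ◇□p there: a:F. ✗
d: successors {c, d, g, h}; ◇¬p ∧ ◇□p there: c:F, d:F, g:F, h:F. ✗
e: successors {a, b, e}; ◇¬p ∧ ◇□p there: a:F, b:F, e:T. ✗
g: no successors, so □(◇¬p ∧ ◇□p) holds vacuously. ✓
h: successors {g}; ◇¬p ∧ ◇□p there: g:F. ✗
— 2 worlds.
For ◇◇□¬p ∨ ¬p:
a: ◇◇□¬p is F, ¬p is F. ✗
b: ◇◇□¬p is T, ¬p is F. ✓
c: ◇◇□¬p is F, ¬p is F. ✗
d: ◇◇□¬p is T, ¬p is F. ✓
e: ◇◇□¬p is T, ¬p is T. ✓
g: ◇◇□¬p is F, ¬p is F. ✗
h: ◇◇□¬p is F, ¬p is F. ✗
— 3 worlds.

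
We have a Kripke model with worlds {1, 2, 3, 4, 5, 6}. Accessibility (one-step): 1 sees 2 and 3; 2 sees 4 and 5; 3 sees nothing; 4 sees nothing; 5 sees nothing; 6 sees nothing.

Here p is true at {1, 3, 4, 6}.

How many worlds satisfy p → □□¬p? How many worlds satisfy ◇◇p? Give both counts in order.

5 and 1

For p → □□¬p:
1: p is T, □□¬p is F. ✗
2: p is F, □□¬p is T. ✓
3: p is T, □□¬p is T. ✓
4: p is T, □□¬p is T. ✓
5: p is F, □□¬p is T. ✓
6: p is T, □□¬p is T. ✓
— 5 worlds.
For ◇◇p:
1: successors {2, 3}; ◇p there: 2:T, 3:F. ✓
2: successors {4, 5}; ◇p there: 4:F, 5:F. ✗
3: no successors, so ◇◇p fails. ✗
4: no successors, so ◇◇p fails. ✗
5: no successors, so ◇◇p fails. ✗
6: no successors, so ◇◇p fails. ✗
— 1 world.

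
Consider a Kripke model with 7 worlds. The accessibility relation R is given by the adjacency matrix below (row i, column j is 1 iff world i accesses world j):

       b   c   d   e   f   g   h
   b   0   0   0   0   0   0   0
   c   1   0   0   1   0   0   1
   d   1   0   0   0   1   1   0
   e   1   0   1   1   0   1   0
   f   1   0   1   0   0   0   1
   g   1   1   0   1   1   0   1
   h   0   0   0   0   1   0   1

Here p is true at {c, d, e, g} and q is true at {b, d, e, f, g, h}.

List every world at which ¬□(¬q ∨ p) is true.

{c, d, e, f, g, h}

b: □(¬q ∨ p) is T. ✗
c: □(¬q ∨ p) is F. ✓
d: □(¬q ∨ p) is F. ✓
e: □(¬q ∨ p) is F. ✓
f: □(¬q ∨ p) is F. ✓
g: □(¬q ∨ p) is F. ✓
h: □(¬q ∨ p) is F. ✓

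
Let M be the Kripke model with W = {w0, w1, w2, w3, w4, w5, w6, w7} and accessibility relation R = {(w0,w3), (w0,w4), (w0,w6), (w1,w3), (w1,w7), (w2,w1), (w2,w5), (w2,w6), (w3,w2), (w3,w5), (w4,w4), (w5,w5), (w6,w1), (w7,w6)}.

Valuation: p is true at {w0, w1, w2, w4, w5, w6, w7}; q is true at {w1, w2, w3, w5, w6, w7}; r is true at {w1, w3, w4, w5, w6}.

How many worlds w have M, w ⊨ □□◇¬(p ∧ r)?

w0: successors {w3, w4, w6}; □◇¬(p ∧ r) there: w3:F, w4:F, w6:T. ✗
w1: successors {w3, w7}; □◇¬(p ∧ r) there: w3:F, w7:F. ✗
w2: successors {w1, w5, w6}; □◇¬(p ∧ r) there: w1:F, w5:F, w6:T. ✗
w3: successors {w2, w5}; □◇¬(p ∧ r) there: w2:F, w5:F. ✗
w4: successors {w4}; □◇¬(p ∧ r) there: w4:F. ✗
w5: successors {w5}; □◇¬(p ∧ r) there: w5:F. ✗
w6: successors {w1}; □◇¬(p ∧ r) there: w1:F. ✗
w7: successors {w6}; □◇¬(p ∧ r) there: w6:T. ✓
Satisfying worlds: {w7}.

1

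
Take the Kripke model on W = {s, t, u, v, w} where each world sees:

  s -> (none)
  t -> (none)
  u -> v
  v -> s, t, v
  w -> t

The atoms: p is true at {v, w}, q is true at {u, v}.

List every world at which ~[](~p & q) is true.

s: [](~p & q) is T. ✗
t: [](~p & q) is T. ✗
u: [](~p & q) is F. ✓
v: [](~p & q) is F. ✓
w: [](~p & q) is F. ✓

{u, v, w}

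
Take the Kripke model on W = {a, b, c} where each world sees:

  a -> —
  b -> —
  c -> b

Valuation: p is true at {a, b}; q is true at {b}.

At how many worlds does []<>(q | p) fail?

a: no successors, so []<>(q | p) holds vacuously. ✓
b: no successors, so []<>(q | p) holds vacuously. ✓
c: successors {b}; <>(q | p) there: b:F. ✗
Satisfying worlds: {a, b}.
So []<>(q | p) fails at the other 1 world.

1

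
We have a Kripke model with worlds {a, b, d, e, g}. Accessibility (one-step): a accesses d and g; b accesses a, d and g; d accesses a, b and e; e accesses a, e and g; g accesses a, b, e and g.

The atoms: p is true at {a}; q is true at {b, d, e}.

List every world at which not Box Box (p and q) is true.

{a, b, d, e, g}

a: Box Box (p and q) is F. ✓
b: Box Box (p and q) is F. ✓
d: Box Box (p and q) is F. ✓
e: Box Box (p and q) is F. ✓
g: Box Box (p and q) is F. ✓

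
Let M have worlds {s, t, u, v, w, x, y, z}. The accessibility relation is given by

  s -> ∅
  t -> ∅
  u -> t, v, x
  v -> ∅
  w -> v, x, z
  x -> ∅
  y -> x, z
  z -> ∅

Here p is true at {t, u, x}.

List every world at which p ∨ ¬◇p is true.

{s, t, u, v, x, z}

s: p is F, ¬◇p is T. ✓
t: p is T, ¬◇p is T. ✓
u: p is T, ¬◇p is F. ✓
v: p is F, ¬◇p is T. ✓
w: p is F, ¬◇p is F. ✗
x: p is T, ¬◇p is T. ✓
y: p is F, ¬◇p is F. ✗
z: p is F, ¬◇p is T. ✓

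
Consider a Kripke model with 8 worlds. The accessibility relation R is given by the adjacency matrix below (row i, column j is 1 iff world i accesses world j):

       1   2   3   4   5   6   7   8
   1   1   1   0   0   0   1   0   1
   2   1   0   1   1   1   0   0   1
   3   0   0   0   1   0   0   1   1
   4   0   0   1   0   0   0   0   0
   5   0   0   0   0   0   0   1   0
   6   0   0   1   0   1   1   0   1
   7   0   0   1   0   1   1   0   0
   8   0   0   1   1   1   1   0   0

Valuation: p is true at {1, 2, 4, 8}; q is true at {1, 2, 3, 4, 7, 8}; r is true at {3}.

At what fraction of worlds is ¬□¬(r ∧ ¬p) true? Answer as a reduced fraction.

5/8

1: □¬(r ∧ ¬p) is T. ✗
2: □¬(r ∧ ¬p) is F. ✓
3: □¬(r ∧ ¬p) is T. ✗
4: □¬(r ∧ ¬p) is F. ✓
5: □¬(r ∧ ¬p) is T. ✗
6: □¬(r ∧ ¬p) is F. ✓
7: □¬(r ∧ ¬p) is F. ✓
8: □¬(r ∧ ¬p) is F. ✓
That's 5 of 8 worlds, so 5/8.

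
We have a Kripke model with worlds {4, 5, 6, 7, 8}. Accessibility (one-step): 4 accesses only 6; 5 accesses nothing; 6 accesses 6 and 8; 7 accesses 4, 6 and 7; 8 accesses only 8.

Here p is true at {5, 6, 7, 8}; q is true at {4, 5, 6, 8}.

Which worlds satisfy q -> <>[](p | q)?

4: q is T, <>[](p | q) is T. ✓
5: q is T, <>[](p | q) is F. ✗
6: q is T, <>[](p | q) is T. ✓
7: q is F, <>[](p | q) is T. ✓
8: q is T, <>[](p | q) is T. ✓

{4, 6, 7, 8}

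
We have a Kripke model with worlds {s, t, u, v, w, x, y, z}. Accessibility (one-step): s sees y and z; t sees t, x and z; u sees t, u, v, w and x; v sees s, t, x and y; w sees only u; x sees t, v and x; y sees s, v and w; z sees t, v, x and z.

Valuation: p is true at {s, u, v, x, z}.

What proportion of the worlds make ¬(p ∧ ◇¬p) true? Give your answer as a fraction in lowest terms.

s: p ∧ ◇¬p is T. ✗
t: p ∧ ◇¬p is F. ✓
u: p ∧ ◇¬p is T. ✗
v: p ∧ ◇¬p is T. ✗
w: p ∧ ◇¬p is F. ✓
x: p ∧ ◇¬p is T. ✗
y: p ∧ ◇¬p is F. ✓
z: p ∧ ◇¬p is T. ✗
That's 3 of 8 worlds, so 3/8.

3/8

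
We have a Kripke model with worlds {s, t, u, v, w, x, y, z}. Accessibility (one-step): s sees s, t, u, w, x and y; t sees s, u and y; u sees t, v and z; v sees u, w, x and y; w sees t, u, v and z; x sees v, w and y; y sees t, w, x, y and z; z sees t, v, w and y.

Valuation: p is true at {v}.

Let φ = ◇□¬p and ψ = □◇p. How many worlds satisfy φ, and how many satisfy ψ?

For ◇□¬p:
s: successors {s, t, u, w, x, y}; □¬p there: s:T, t:T, u:F, w:F, x:F, y:T. ✓
t: successors {s, u, y}; □¬p there: s:T, u:F, y:T. ✓
u: successors {t, v, z}; □¬p there: t:T, v:T, z:F. ✓
v: successors {u, w, x, y}; □¬p there: u:F, w:F, x:F, y:T. ✓
w: successors {t, u, v, z}; □¬p there: t:T, u:F, v:T, z:F. ✓
x: successors {v, w, y}; □¬p there: v:T, w:F, y:T. ✓
y: successors {t, w, x, y, z}; □¬p there: t:T, w:F, x:F, y:T, z:F. ✓
z: successors {t, v, w, y}; □¬p there: t:T, v:T, w:F, y:T. ✓
— 8 worlds.
For □◇p:
s: successors {s, t, u, w, x, y}; ◇p there: s:F, t:F, u:T, w:T, x:T, y:F. ✗
t: successors {s, u, y}; ◇p there: s:F, u:T, y:F. ✗
u: successors {t, v, z}; ◇p there: t:F, v:F, z:T. ✗
v: successors {u, w, x, y}; ◇p there: u:T, w:T, x:T, y:F. ✗
w: successors {t, u, v, z}; ◇p there: t:F, u:T, v:F, z:T. ✗
x: successors {v, w, y}; ◇p there: v:F, w:T, y:F. ✗
y: successors {t, w, x, y, z}; ◇p there: t:F, w:T, x:T, y:F, z:T. ✗
z: successors {t, v, w, y}; ◇p there: t:F, v:F, w:T, y:F. ✗
— 0 worlds.

8 and 0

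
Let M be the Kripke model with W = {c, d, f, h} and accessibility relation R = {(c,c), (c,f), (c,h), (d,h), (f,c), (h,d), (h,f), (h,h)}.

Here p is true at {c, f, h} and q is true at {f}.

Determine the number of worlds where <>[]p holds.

3

c: successors {c, f, h}; []p there: c:T, f:T, h:F. ✓
d: successors {h}; []p there: h:F. ✗
f: successors {c}; []p there: c:T. ✓
h: successors {d, f, h}; []p there: d:T, f:T, h:F. ✓
Satisfying worlds: {c, f, h}.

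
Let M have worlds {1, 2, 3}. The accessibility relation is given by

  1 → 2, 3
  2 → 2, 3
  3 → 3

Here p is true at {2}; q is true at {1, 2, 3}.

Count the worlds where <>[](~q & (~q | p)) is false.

1: successors {2, 3}; [](~q & (~q | p)) there: 2:F, 3:F. ✗
2: successors {2, 3}; [](~q & (~q | p)) there: 2:F, 3:F. ✗
3: successors {3}; [](~q & (~q | p)) there: 3:F. ✗
Satisfying worlds: ∅.
So <>[](~q & (~q | p)) fails at the other 3 worlds.

3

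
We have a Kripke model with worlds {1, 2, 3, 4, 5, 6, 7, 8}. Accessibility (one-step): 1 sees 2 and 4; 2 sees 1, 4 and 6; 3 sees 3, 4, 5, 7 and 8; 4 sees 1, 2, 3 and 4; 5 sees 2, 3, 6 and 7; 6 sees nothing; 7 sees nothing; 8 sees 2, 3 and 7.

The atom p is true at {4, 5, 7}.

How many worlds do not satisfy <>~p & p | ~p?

1: <>~p & p is F, ~p is T. ✓
2: <>~p & p is F, ~p is T. ✓
3: <>~p & p is F, ~p is T. ✓
4: <>~p & p is T, ~p is F. ✓
5: <>~p & p is T, ~p is F. ✓
6: <>~p & p is F, ~p is T. ✓
7: <>~p & p is F, ~p is F. ✗
8: <>~p & p is F, ~p is T. ✓
Satisfying worlds: {1, 2, 3, 4, 5, 6, 8}.
So <>~p & p | ~p fails at the other 1 world.

1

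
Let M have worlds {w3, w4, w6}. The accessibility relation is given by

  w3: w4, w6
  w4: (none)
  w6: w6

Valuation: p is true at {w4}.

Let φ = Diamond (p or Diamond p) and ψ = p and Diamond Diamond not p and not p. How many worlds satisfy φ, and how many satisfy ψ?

For Diamond (p or Diamond p):
w3: successors {w4, w6}; p or Diamond p there: w4:T, w6:F. ✓
w4: no successors, so Diamond (p or Diamond p) fails. ✗
w6: successors {w6}; p or Diamond p there: w6:F. ✗
— 1 world.
For p and Diamond Diamond not p and not p:
w3: p and Diamond Diamond not p is F, not p is T. ✗
w4: p and Diamond Diamond not p is F, not p is F. ✗
w6: p and Diamond Diamond not p is F, not p is T. ✗
— 0 worlds.

1 and 0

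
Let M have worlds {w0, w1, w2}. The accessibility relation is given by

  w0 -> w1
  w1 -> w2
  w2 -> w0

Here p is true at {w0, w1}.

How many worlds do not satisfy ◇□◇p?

w0: successors {w1}; □◇p there: w1:T. ✓
w1: successors {w2}; □◇p there: w2:T. ✓
w2: successors {w0}; □◇p there: w0:F. ✗
Satisfying worlds: {w0, w1}.
So ◇□◇p fails at the other 1 world.

1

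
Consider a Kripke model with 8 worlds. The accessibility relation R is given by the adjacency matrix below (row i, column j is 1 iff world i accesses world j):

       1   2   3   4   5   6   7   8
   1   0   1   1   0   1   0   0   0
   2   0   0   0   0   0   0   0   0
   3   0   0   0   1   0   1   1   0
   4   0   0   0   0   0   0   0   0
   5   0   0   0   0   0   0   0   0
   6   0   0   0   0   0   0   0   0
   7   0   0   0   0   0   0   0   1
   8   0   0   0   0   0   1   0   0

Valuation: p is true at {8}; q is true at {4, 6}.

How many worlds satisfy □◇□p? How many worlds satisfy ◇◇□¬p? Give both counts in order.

5 and 3

For □◇□p:
1: successors {2, 3, 5}; ◇□p there: 2:F, 3:T, 5:F. ✗
2: no successors, so □◇□p holds vacuously. ✓
3: successors {4, 6, 7}; ◇□p there: 4:F, 6:F, 7:F. ✗
4: no successors, so □◇□p holds vacuously. ✓
5: no successors, so □◇□p holds vacuously. ✓
6: no successors, so □◇□p holds vacuously. ✓
7: successors {8}; ◇□p there: 8:T. ✓
8: successors {6}; ◇□p there: 6:F. ✗
— 5 worlds.
For ◇◇□¬p:
1: successors {2, 3, 5}; ◇□¬p there: 2:F, 3:T, 5:F. ✓
2: no successors, so ◇◇□¬p fails. ✗
3: successors {4, 6, 7}; ◇□¬p there: 4:F, 6:F, 7:T. ✓
4: no successors, so ◇◇□¬p fails. ✗
5: no successors, so ◇◇□¬p fails. ✗
6: no successors, so ◇◇□¬p fails. ✗
7: successors {8}; ◇□¬p there: 8:T. ✓
8: successors {6}; ◇□¬p there: 6:F. ✗
— 3 worlds.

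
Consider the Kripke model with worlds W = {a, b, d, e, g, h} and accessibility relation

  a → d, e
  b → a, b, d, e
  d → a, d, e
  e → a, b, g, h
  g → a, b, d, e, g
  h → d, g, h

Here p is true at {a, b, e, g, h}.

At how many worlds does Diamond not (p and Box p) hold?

a: successors {d, e}; not (p and Box p) there: d:T, e:F. ✓
b: successors {a, b, d, e}; not (p and Box p) there: a:T, b:T, d:T, e:F. ✓
d: successors {a, d, e}; not (p and Box p) there: a:T, d:T, e:F. ✓
e: successors {a, b, g, h}; not (p and Box p) there: a:T, b:T, g:T, h:T. ✓
g: successors {a, b, d, e, g}; not (p and Box p) there: a:T, b:T, d:T, e:F, g:T. ✓
h: successors {d, g, h}; not (p and Box p) there: d:T, g:T, h:T. ✓
Satisfying worlds: {a, b, d, e, g, h}.

6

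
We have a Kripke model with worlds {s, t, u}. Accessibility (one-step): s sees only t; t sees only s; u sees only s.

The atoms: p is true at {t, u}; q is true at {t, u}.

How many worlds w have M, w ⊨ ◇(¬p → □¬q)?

1

s: successors {t}; ¬p → □¬q there: t:T. ✓
t: successors {s}; ¬p → □¬q there: s:F. ✗
u: successors {s}; ¬p → □¬q there: s:F. ✗
Satisfying worlds: {s}.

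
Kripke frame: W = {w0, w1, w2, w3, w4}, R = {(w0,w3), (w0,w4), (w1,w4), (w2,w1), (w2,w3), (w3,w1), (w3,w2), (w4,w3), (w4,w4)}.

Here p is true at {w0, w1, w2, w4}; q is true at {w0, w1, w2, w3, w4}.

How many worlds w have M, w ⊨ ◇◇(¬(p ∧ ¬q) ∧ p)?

5

w0: successors {w3, w4}; ◇(¬(p ∧ ¬q) ∧ p) there: w3:T, w4:T. ✓
w1: successors {w4}; ◇(¬(p ∧ ¬q) ∧ p) there: w4:T. ✓
w2: successors {w1, w3}; ◇(¬(p ∧ ¬q) ∧ p) there: w1:T, w3:T. ✓
w3: successors {w1, w2}; ◇(¬(p ∧ ¬q) ∧ p) there: w1:T, w2:T. ✓
w4: successors {w3, w4}; ◇(¬(p ∧ ¬q) ∧ p) there: w3:T, w4:T. ✓
Satisfying worlds: {w0, w1, w2, w3, w4}.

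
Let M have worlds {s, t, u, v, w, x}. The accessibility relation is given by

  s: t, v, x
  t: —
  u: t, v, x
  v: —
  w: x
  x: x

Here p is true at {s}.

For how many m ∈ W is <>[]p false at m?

4

s: successors {t, v, x}; []p there: t:T, v:T, x:F. ✓
t: no successors, so <>[]p fails. ✗
u: successors {t, v, x}; []p there: t:T, v:T, x:F. ✓
v: no successors, so <>[]p fails. ✗
w: successors {x}; []p there: x:F. ✗
x: successors {x}; []p there: x:F. ✗
Satisfying worlds: {s, u}.
So <>[]p fails at the other 4 worlds.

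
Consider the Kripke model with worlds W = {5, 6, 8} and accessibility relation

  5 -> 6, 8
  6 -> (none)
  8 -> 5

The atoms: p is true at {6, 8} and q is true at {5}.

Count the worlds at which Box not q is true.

5: successors {6, 8}; not q there: 6:T, 8:T. ✓
6: no successors, so Box not q holds vacuously. ✓
8: successors {5}; not q there: 5:F. ✗
Satisfying worlds: {5, 6}.

2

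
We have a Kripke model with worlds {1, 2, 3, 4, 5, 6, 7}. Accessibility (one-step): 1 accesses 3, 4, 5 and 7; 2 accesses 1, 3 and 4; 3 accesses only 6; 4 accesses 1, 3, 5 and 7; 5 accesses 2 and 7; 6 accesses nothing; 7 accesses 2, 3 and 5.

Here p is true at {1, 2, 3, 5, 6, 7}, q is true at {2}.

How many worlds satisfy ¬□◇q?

1: □◇q is F. ✓
2: □◇q is F. ✓
3: □◇q is F. ✓
4: □◇q is F. ✓
5: □◇q is F. ✓
6: □◇q is T. ✗
7: □◇q is F. ✓
Satisfying worlds: {1, 2, 3, 4, 5, 7}.

6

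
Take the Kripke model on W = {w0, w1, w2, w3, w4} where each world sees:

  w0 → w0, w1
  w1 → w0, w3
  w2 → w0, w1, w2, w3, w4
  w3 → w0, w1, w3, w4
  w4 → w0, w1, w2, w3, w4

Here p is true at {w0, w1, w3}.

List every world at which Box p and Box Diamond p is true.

{w0, w1}

w0: Box p is T, Box Diamond p is T. ✓
w1: Box p is T, Box Diamond p is T. ✓
w2: Box p is F, Box Diamond p is T. ✗
w3: Box p is F, Box Diamond p is T. ✗
w4: Box p is F, Box Diamond p is T. ✗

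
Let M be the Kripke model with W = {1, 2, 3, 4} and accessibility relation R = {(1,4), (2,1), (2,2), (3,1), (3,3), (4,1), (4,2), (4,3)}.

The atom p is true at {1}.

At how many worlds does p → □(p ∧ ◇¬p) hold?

3

1: p is T, □(p ∧ ◇¬p) is F. ✗
2: p is F, □(p ∧ ◇¬p) is F. ✓
3: p is F, □(p ∧ ◇¬p) is F. ✓
4: p is F, □(p ∧ ◇¬p) is F. ✓
Satisfying worlds: {2, 3, 4}.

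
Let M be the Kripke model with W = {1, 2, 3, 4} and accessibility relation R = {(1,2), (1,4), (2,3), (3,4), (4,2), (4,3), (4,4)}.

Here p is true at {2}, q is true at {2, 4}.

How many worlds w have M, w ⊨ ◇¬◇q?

2

1: successors {2, 4}; ¬◇q there: 2:T, 4:F. ✓
2: successors {3}; ¬◇q there: 3:F. ✗
3: successors {4}; ¬◇q there: 4:F. ✗
4: successors {2, 3, 4}; ¬◇q there: 2:T, 3:F, 4:F. ✓
Satisfying worlds: {1, 4}.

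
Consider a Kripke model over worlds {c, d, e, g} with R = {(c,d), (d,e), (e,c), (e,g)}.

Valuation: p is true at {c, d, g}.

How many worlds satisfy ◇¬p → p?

4

c: ◇¬p is F, p is T. ✓
d: ◇¬p is T, p is T. ✓
e: ◇¬p is F, p is F. ✓
g: ◇¬p is F, p is T. ✓
Satisfying worlds: {c, d, e, g}.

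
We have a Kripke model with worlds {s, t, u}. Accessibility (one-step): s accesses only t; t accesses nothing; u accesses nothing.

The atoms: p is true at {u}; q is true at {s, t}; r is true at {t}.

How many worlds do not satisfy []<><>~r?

1

s: successors {t}; <><>~r there: t:F. ✗
t: no successors, so []<><>~r holds vacuously. ✓
u: no successors, so []<><>~r holds vacuously. ✓
Satisfying worlds: {t, u}.
So []<><>~r fails at the other 1 world.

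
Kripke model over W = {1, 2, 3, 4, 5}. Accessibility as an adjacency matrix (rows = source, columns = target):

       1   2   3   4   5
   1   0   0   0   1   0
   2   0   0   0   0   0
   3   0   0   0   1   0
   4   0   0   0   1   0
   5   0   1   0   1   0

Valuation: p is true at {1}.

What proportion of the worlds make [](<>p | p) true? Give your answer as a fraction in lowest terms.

1/5

1: successors {4}; <>p | p there: 4:F. ✗
2: no successors, so [](<>p | p) holds vacuously. ✓
3: successors {4}; <>p | p there: 4:F. ✗
4: successors {4}; <>p | p there: 4:F. ✗
5: successors {2, 4}; <>p | p there: 2:F, 4:F. ✗
That's 1 of 5 worlds, so 1/5.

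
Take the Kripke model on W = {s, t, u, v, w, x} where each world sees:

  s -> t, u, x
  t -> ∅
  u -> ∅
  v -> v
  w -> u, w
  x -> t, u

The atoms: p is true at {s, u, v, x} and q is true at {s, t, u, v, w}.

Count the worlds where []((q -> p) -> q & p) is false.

1

s: successors {t, u, x}; (q -> p) -> q & p there: t:T, u:T, x:F. ✗
t: no successors, so []((q -> p) -> q & p) holds vacuously. ✓
u: no successors, so []((q -> p) -> q & p) holds vacuously. ✓
v: successors {v}; (q -> p) -> q & p there: v:T. ✓
w: successors {u, w}; (q -> p) -> q & p there: u:T, w:T. ✓
x: successors {t, u}; (q -> p) -> q & p there: t:T, u:T. ✓
Satisfying worlds: {t, u, v, w, x}.
So []((q -> p) -> q & p) fails at the other 1 world.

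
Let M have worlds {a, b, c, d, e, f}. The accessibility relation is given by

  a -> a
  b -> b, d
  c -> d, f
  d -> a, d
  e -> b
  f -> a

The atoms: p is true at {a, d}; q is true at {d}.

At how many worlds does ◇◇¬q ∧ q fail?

a: ◇◇¬q is T, q is F. ✗
b: ◇◇¬q is T, q is F. ✗
c: ◇◇¬q is T, q is F. ✗
d: ◇◇¬q is T, q is T. ✓
e: ◇◇¬q is T, q is F. ✗
f: ◇◇¬q is T, q is F. ✗
Satisfying worlds: {d}.
So ◇◇¬q ∧ q fails at the other 5 worlds.

5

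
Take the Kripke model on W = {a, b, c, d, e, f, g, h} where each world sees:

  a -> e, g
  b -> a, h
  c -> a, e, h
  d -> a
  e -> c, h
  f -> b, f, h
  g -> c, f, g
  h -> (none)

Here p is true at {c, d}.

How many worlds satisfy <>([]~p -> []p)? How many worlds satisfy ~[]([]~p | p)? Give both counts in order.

For <>([]~p -> []p):
a: successors {e, g}; []~p -> []p there: e:T, g:T. ✓
b: successors {a, h}; []~p -> []p there: a:F, h:T. ✓
c: successors {a, e, h}; []~p -> []p there: a:F, e:T, h:T. ✓
d: successors {a}; []~p -> []p there: a:F. ✗
e: successors {c, h}; []~p -> []p there: c:F, h:T. ✓
f: successors {b, f, h}; []~p -> []p there: b:F, f:F, h:T. ✓
g: successors {c, f, g}; []~p -> []p there: c:F, f:F, g:T. ✓
h: no successors, so <>([]~p -> []p) fails. ✗
— 6 worlds.
For ~[]([]~p | p):
a: []([]~p | p) is F. ✓
b: []([]~p | p) is T. ✗
c: []([]~p | p) is F. ✓
d: []([]~p | p) is T. ✗
e: []([]~p | p) is T. ✗
f: []([]~p | p) is T. ✗
g: []([]~p | p) is F. ✓
h: []([]~p | p) is T. ✗
— 3 worlds.

6 and 3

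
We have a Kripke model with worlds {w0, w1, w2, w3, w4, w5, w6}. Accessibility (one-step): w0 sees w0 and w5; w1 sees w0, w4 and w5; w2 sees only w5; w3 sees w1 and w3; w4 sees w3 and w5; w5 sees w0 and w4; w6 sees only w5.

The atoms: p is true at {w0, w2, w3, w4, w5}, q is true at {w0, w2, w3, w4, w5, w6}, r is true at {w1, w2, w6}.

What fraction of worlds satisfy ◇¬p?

1/7

w0: successors {w0, w5}; ¬p there: w0:F, w5:F. ✗
w1: successors {w0, w4, w5}; ¬p there: w0:F, w4:F, w5:F. ✗
w2: successors {w5}; ¬p there: w5:F. ✗
w3: successors {w1, w3}; ¬p there: w1:T, w3:F. ✓
w4: successors {w3, w5}; ¬p there: w3:F, w5:F. ✗
w5: successors {w0, w4}; ¬p there: w0:F, w4:F. ✗
w6: successors {w5}; ¬p there: w5:F. ✗
That's 1 of 7 worlds, so 1/7.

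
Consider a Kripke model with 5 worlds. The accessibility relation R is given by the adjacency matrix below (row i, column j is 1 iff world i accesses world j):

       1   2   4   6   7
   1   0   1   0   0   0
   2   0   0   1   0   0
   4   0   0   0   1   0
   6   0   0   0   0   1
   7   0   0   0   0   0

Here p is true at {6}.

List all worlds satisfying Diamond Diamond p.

1: successors {2}; Diamond p there: 2:F. ✗
2: successors {4}; Diamond p there: 4:T. ✓
4: successors {6}; Diamond p there: 6:F. ✗
6: successors {7}; Diamond p there: 7:F. ✗
7: no successors, so Diamond Diamond p fails. ✗

{2}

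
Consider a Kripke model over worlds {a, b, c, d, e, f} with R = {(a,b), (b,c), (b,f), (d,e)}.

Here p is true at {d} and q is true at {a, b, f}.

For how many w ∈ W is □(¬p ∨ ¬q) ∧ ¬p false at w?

1

a: □(¬p ∨ ¬q) is T, ¬p is T. ✓
b: □(¬p ∨ ¬q) is T, ¬p is T. ✓
c: □(¬p ∨ ¬q) is T, ¬p is T. ✓
d: □(¬p ∨ ¬q) is T, ¬p is F. ✗
e: □(¬p ∨ ¬q) is T, ¬p is T. ✓
f: □(¬p ∨ ¬q) is T, ¬p is T. ✓
Satisfying worlds: {a, b, c, e, f}.
So □(¬p ∨ ¬q) ∧ ¬p fails at the other 1 world.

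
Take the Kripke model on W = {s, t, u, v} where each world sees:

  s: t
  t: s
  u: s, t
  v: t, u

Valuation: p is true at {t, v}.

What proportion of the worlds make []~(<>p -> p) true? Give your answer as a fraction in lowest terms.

s: successors {t}; ~(<>p -> p) there: t:F. ✗
t: successors {s}; ~(<>p -> p) there: s:T. ✓
u: successors {s, t}; ~(<>p -> p) there: s:T, t:F. ✗
v: successors {t, u}; ~(<>p -> p) there: t:F, u:T. ✗
That's 1 of 4 worlds, so 1/4.

1/4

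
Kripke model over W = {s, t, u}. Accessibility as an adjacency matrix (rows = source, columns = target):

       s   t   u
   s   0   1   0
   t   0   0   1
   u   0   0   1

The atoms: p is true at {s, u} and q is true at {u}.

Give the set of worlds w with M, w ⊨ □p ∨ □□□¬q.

{t, u}

s: □p is F, □□□¬q is F. ✗
t: □p is T, □□□¬q is F. ✓
u: □p is T, □□□¬q is F. ✓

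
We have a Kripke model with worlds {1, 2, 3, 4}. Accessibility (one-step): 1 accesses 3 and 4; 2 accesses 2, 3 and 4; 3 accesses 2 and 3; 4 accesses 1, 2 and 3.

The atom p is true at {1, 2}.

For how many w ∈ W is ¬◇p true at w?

1: ◇p is F. ✓
2: ◇p is T. ✗
3: ◇p is T. ✗
4: ◇p is T. ✗
Satisfying worlds: {1}.

1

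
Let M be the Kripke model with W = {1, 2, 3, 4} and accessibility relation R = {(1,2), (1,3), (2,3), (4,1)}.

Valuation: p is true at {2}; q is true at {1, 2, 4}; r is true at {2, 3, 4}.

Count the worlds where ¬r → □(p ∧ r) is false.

1: ¬r is T, □(p ∧ r) is F. ✗
2: ¬r is F, □(p ∧ r) is F. ✓
3: ¬r is F, □(p ∧ r) is T. ✓
4: ¬r is F, □(p ∧ r) is F. ✓
Satisfying worlds: {2, 3, 4}.
So ¬r → □(p ∧ r) fails at the other 1 world.

1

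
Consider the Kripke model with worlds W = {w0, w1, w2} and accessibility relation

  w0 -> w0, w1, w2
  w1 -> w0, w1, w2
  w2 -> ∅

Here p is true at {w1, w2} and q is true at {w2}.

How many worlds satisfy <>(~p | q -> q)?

2

w0: successors {w0, w1, w2}; ~p | q -> q there: w0:F, w1:T, w2:T. ✓
w1: successors {w0, w1, w2}; ~p | q -> q there: w0:F, w1:T, w2:T. ✓
w2: no successors, so <>(~p | q -> q) fails. ✗
Satisfying worlds: {w0, w1}.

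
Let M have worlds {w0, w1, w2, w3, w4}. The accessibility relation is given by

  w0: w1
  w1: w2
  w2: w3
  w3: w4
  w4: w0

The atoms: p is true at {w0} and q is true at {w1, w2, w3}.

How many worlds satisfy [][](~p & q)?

w0: successors {w1}; [](~p & q) there: w1:T. ✓
w1: successors {w2}; [](~p & q) there: w2:T. ✓
w2: successors {w3}; [](~p & q) there: w3:F. ✗
w3: successors {w4}; [](~p & q) there: w4:F. ✗
w4: successors {w0}; [](~p & q) there: w0:T. ✓
Satisfying worlds: {w0, w1, w4}.

3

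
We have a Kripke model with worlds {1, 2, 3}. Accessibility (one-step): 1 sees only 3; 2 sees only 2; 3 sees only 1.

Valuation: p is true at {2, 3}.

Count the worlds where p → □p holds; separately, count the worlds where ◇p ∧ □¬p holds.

For p → □p:
1: p is F, □p is T. ✓
2: p is T, □p is T. ✓
3: p is T, □p is F. ✗
— 2 worlds.
For ◇p ∧ □¬p:
1: ◇p is T, □¬p is F. ✗
2: ◇p is T, □¬p is F. ✗
3: ◇p is F, □¬p is T. ✗
— 0 worlds.

2 and 0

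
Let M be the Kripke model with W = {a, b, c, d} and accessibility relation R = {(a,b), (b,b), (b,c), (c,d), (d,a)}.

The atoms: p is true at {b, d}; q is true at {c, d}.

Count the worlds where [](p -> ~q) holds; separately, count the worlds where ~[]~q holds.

3 and 2

For [](p -> ~q):
a: successors {b}; p -> ~q there: b:T. ✓
b: successors {b, c}; p -> ~q there: b:T, c:T. ✓
c: successors {d}; p -> ~q there: d:F. ✗
d: successors {a}; p -> ~q there: a:T. ✓
— 3 worlds.
For ~[]~q:
a: []~q is T. ✗
b: []~q is F. ✓
c: []~q is F. ✓
d: []~q is T. ✗
— 2 worlds.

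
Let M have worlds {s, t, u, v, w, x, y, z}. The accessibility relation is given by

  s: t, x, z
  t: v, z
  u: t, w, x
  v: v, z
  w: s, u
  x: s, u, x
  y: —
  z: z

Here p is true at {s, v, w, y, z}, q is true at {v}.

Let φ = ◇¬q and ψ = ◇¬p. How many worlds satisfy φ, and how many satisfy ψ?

7 and 4

For ◇¬q:
s: successors {t, x, z}; ¬q there: t:T, x:T, z:T. ✓
t: successors {v, z}; ¬q there: v:F, z:T. ✓
u: successors {t, w, x}; ¬q there: t:T, w:T, x:T. ✓
v: successors {v, z}; ¬q there: v:F, z:T. ✓
w: successors {s, u}; ¬q there: s:T, u:T. ✓
x: successors {s, u, x}; ¬q there: s:T, u:T, x:T. ✓
y: no successors, so ◇¬q fails. ✗
z: successors {z}; ¬q there: z:T. ✓
— 7 worlds.
For ◇¬p:
s: successors {t, x, z}; ¬p there: t:T, x:T, z:F. ✓
t: successors {v, z}; ¬p there: v:F, z:F. ✗
u: successors {t, w, x}; ¬p there: t:T, w:F, x:T. ✓
v: successors {v, z}; ¬p there: v:F, z:F. ✗
w: successors {s, u}; ¬p there: s:F, u:T. ✓
x: successors {s, u, x}; ¬p there: s:F, u:T, x:T. ✓
y: no successors, so ◇¬p fails. ✗
z: successors {z}; ¬p there: z:F. ✗
— 4 worlds.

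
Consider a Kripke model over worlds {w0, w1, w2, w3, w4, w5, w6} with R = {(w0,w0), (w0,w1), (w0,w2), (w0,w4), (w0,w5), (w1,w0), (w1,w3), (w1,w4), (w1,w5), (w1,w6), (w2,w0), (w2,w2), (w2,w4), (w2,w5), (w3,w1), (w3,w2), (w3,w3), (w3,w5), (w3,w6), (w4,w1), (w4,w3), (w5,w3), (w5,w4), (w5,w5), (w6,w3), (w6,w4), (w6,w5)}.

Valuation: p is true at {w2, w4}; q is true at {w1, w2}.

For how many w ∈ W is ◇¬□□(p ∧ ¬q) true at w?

7

w0: successors {w0, w1, w2, w4, w5}; ¬□□(p ∧ ¬q) there: w0:T, w1:T, w2:T, w4:T, w5:T. ✓
w1: successors {w0, w3, w4, w5, w6}; ¬□□(p ∧ ¬q) there: w0:T, w3:T, w4:T, w5:T, w6:T. ✓
w2: successors {w0, w2, w4, w5}; ¬□□(p ∧ ¬q) there: w0:T, w2:T, w4:T, w5:T. ✓
w3: successors {w1, w2, w3, w5, w6}; ¬□□(p ∧ ¬q) there: w1:T, w2:T, w3:T, w5:T, w6:T. ✓
w4: successors {w1, w3}; ¬□□(p ∧ ¬q) there: w1:T, w3:T. ✓
w5: successors {w3, w4, w5}; ¬□□(p ∧ ¬q) there: w3:T, w4:T, w5:T. ✓
w6: successors {w3, w4, w5}; ¬□□(p ∧ ¬q) there: w3:T, w4:T, w5:T. ✓
Satisfying worlds: {w0, w1, w2, w3, w4, w5, w6}.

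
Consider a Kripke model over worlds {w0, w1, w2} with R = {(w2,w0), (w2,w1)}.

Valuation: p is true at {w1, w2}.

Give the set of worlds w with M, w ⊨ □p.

{w0, w1}

w0: no successors, so □p holds vacuously. ✓
w1: no successors, so □p holds vacuously. ✓
w2: successors {w0, w1}; p there: w0:F, w1:T. ✗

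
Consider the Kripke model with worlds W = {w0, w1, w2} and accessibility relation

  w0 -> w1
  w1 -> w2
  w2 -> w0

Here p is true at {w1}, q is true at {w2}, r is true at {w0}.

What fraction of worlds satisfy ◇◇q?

w0: successors {w1}; ◇q there: w1:T. ✓
w1: successors {w2}; ◇q there: w2:F. ✗
w2: successors {w0}; ◇q there: w0:F. ✗
That's 1 of 3 worlds, so 1/3.

1/3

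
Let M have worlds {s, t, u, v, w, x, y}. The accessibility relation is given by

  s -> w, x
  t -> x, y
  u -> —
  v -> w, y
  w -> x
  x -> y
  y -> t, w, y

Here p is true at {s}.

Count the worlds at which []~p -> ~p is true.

s: []~p is T, ~p is F. ✗
t: []~p is T, ~p is T. ✓
u: []~p is T, ~p is T. ✓
v: []~p is T, ~p is T. ✓
w: []~p is T, ~p is T. ✓
x: []~p is T, ~p is T. ✓
y: []~p is T, ~p is T. ✓
Satisfying worlds: {t, u, v, w, x, y}.

6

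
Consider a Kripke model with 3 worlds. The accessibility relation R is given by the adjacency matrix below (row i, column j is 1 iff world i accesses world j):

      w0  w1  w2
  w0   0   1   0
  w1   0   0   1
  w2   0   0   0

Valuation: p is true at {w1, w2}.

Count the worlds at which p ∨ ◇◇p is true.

w0: p is F, ◇◇p is T. ✓
w1: p is T, ◇◇p is F. ✓
w2: p is T, ◇◇p is F. ✓
Satisfying worlds: {w0, w1, w2}.

3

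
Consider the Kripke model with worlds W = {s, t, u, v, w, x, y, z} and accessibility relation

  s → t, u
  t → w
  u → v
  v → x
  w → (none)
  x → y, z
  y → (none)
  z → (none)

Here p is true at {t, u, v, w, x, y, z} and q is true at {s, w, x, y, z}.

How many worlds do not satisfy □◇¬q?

5

s: successors {t, u}; ◇¬q there: t:F, u:T. ✗
t: successors {w}; ◇¬q there: w:F. ✗
u: successors {v}; ◇¬q there: v:F. ✗
v: successors {x}; ◇¬q there: x:F. ✗
w: no successors, so □◇¬q holds vacuously. ✓
x: successors {y, z}; ◇¬q there: y:F, z:F. ✗
y: no successors, so □◇¬q holds vacuously. ✓
z: no successors, so □◇¬q holds vacuously. ✓
Satisfying worlds: {w, y, z}.
So □◇¬q fails at the other 5 worlds.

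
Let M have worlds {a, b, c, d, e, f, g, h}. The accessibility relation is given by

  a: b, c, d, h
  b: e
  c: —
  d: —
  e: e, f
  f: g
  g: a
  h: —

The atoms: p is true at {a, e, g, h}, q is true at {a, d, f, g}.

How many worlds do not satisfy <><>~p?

5

a: successors {b, c, d, h}; <>~p there: b:F, c:F, d:F, h:F. ✗
b: successors {e}; <>~p there: e:T. ✓
c: no successors, so <><>~p fails. ✗
d: no successors, so <><>~p fails. ✗
e: successors {e, f}; <>~p there: e:T, f:F. ✓
f: successors {g}; <>~p there: g:F. ✗
g: successors {a}; <>~p there: a:T. ✓
h: no successors, so <><>~p fails. ✗
Satisfying worlds: {b, e, g}.
So <><>~p fails at the other 5 worlds.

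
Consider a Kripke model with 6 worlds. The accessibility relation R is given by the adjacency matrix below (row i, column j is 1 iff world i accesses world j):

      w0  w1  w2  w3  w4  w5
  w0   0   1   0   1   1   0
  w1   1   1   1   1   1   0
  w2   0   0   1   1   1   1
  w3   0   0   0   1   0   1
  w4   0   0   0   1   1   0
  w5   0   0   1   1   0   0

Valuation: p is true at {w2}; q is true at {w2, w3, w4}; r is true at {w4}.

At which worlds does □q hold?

{w4, w5}

w0: successors {w1, w3, w4}; q there: w1:F, w3:T, w4:T. ✗
w1: successors {w0, w1, w2, w3, w4}; q there: w0:F, w1:F, w2:T, w3:T, w4:T. ✗
w2: successors {w2, w3, w4, w5}; q there: w2:T, w3:T, w4:T, w5:F. ✗
w3: successors {w3, w5}; q there: w3:T, w5:F. ✗
w4: successors {w3, w4}; q there: w3:T, w4:T. ✓
w5: successors {w2, w3}; q there: w2:T, w3:T. ✓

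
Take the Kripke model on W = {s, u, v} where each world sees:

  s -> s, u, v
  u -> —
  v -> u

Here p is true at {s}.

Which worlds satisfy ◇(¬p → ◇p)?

s: successors {s, u, v}; ¬p → ◇p there: s:T, u:F, v:F. ✓
u: no successors, so ◇(¬p → ◇p) fails. ✗
v: successors {u}; ¬p → ◇p there: u:F. ✗

{s}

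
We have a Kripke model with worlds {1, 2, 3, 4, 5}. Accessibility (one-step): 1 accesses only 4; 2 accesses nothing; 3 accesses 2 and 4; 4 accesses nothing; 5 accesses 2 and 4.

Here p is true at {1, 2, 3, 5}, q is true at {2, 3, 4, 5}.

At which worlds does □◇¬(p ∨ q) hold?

1: successors {4}; ◇¬(p ∨ q) there: 4:F. ✗
2: no successors, so □◇¬(p ∨ q) holds vacuously. ✓
3: successors {2, 4}; ◇¬(p ∨ q) there: 2:F, 4:F. ✗
4: no successors, so □◇¬(p ∨ q) holds vacuously. ✓
5: successors {2, 4}; ◇¬(p ∨ q) there: 2:F, 4:F. ✗

{2, 4}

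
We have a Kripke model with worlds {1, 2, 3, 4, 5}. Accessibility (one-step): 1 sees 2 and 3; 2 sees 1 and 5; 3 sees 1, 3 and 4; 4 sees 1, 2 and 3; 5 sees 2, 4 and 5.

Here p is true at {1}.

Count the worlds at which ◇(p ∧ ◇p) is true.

1: successors {2, 3}; p ∧ ◇p there: 2:F, 3:F. ✗
2: successors {1, 5}; p ∧ ◇p there: 1:F, 5:F. ✗
3: successors {1, 3, 4}; p ∧ ◇p there: 1:F, 3:F, 4:F. ✗
4: successors {1, 2, 3}; p ∧ ◇p there: 1:F, 2:F, 3:F. ✗
5: successors {2, 4, 5}; p ∧ ◇p there: 2:F, 4:F, 5:F. ✗
Satisfying worlds: ∅.

0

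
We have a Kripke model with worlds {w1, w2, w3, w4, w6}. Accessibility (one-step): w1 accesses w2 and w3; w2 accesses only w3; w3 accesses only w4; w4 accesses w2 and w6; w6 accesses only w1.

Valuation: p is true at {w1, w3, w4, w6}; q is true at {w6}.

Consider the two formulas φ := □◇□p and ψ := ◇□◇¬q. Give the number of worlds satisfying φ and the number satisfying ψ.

2 and 5

For □◇□p:
w1: successors {w2, w3}; ◇□p there: w2:T, w3:F. ✗
w2: successors {w3}; ◇□p there: w3:F. ✗
w3: successors {w4}; ◇□p there: w4:T. ✓
w4: successors {w2, w6}; ◇□p there: w2:T, w6:F. ✗
w6: successors {w1}; ◇□p there: w1:T. ✓
— 2 worlds.
For ◇□◇¬q:
w1: successors {w2, w3}; □◇¬q there: w2:T, w3:T. ✓
w2: successors {w3}; □◇¬q there: w3:T. ✓
w3: successors {w4}; □◇¬q there: w4:T. ✓
w4: successors {w2, w6}; □◇¬q there: w2:T, w6:T. ✓
w6: successors {w1}; □◇¬q there: w1:T. ✓
— 5 worlds.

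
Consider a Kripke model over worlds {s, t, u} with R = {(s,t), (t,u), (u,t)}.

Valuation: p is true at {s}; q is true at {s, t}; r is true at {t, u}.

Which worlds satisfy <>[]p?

∅

s: successors {t}; []p there: t:F. ✗
t: successors {u}; []p there: u:F. ✗
u: successors {t}; []p there: t:F. ✗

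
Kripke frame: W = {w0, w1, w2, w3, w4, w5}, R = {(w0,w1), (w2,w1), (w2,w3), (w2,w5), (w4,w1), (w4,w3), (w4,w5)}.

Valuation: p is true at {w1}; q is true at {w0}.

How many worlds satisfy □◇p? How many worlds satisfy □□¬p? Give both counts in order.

3 and 6

For □◇p:
w0: successors {w1}; ◇p there: w1:F. ✗
w1: no successors, so □◇p holds vacuously. ✓
w2: successors {w1, w3, w5}; ◇p there: w1:F, w3:F, w5:F. ✗
w3: no successors, so □◇p holds vacuously. ✓
w4: successors {w1, w3, w5}; ◇p there: w1:F, w3:F, w5:F. ✗
w5: no successors, so □◇p holds vacuously. ✓
— 3 worlds.
For □□¬p:
w0: successors {w1}; □¬p there: w1:T. ✓
w1: no successors, so □□¬p holds vacuously. ✓
w2: successors {w1, w3, w5}; □¬p there: w1:T, w3:T, w5:T. ✓
w3: no successors, so □□¬p holds vacuously. ✓
w4: successors {w1, w3, w5}; □¬p there: w1:T, w3:T, w5:T. ✓
w5: no successors, so □□¬p holds vacuously. ✓
— 6 worlds.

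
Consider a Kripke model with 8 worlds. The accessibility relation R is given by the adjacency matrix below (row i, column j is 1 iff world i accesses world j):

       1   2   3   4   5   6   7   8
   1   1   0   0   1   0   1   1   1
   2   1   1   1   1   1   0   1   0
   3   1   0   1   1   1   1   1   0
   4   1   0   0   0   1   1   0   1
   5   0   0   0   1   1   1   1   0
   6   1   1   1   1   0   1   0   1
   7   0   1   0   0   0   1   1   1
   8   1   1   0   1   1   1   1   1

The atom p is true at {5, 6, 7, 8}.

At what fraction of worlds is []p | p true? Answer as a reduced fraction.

1/2

1: []p is F, p is F. ✗
2: []p is F, p is F. ✗
3: []p is F, p is F. ✗
4: []p is F, p is F. ✗
5: []p is F, p is T. ✓
6: []p is F, p is T. ✓
7: []p is F, p is T. ✓
8: []p is F, p is T. ✓
That's 4 of 8 worlds, so 4/8 = 1/2.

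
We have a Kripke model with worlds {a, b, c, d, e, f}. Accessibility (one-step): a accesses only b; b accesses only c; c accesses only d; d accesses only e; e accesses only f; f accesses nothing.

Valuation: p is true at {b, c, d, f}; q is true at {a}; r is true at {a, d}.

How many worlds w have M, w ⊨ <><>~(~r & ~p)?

3

a: successors {b}; <>~(~r & ~p) there: b:T. ✓
b: successors {c}; <>~(~r & ~p) there: c:T. ✓
c: successors {d}; <>~(~r & ~p) there: d:F. ✗
d: successors {e}; <>~(~r & ~p) there: e:T. ✓
e: successors {f}; <>~(~r & ~p) there: f:F. ✗
f: no successors, so <><>~(~r & ~p) fails. ✗
Satisfying worlds: {a, b, d}.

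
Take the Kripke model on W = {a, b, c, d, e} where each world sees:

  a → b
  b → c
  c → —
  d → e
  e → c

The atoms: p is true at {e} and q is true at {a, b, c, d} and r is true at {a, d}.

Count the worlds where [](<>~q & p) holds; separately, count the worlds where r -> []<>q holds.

For [](<>~q & p):
a: successors {b}; <>~q & p there: b:F. ✗
b: successors {c}; <>~q & p there: c:F. ✗
c: no successors, so [](<>~q & p) holds vacuously. ✓
d: successors {e}; <>~q & p there: e:F. ✗
e: successors {c}; <>~q & p there: c:F. ✗
— 1 world.
For r -> []<>q:
a: r is T, []<>q is T. ✓
b: r is F, []<>q is F. ✓
c: r is F, []<>q is T. ✓
d: r is T, []<>q is T. ✓
e: r is F, []<>q is F. ✓
— 5 worlds.

1 and 5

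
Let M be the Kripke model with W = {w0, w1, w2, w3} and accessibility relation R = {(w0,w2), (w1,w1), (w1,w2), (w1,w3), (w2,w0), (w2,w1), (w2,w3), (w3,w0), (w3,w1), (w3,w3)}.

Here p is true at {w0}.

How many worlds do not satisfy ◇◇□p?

w0: successors {w2}; ◇□p there: w2:F. ✗
w1: successors {w1, w2, w3}; ◇□p there: w1:F, w2:F, w3:F. ✗
w2: successors {w0, w1, w3}; ◇□p there: w0:F, w1:F, w3:F. ✗
w3: successors {w0, w1, w3}; ◇□p there: w0:F, w1:F, w3:F. ✗
Satisfying worlds: ∅.
So ◇◇□p fails at the other 4 worlds.

4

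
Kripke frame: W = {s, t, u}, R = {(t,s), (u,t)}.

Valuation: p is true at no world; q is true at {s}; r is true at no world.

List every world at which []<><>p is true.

s: no successors, so []<><>p holds vacuously. ✓
t: successors {s}; <><>p there: s:F. ✗
u: successors {t}; <><>p there: t:F. ✗

{s}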